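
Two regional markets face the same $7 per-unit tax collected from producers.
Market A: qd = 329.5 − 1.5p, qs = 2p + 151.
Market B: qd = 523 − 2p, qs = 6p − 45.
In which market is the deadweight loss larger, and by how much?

Market B, by $15.75.

Market A: pre-tax p* = $51, q* = 253; post-tax q = 247; deadweight loss = $21.
Market B: pre-tax p* = $71, q* = 381; post-tax q = 370.5; deadweight loss = $36.75.
Difference: $21 vs $36.75 → market B is larger by $15.75.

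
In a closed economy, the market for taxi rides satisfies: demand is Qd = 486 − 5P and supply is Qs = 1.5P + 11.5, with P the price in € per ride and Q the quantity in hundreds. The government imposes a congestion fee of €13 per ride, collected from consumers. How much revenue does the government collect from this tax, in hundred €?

Tax revenue = €1378 hundred.

Before the tax: set 486 − 5P = 1.5P + 11.5 → P* = €73, Q* = 121.
With the tax collected from consumers, demand (in seller-price terms) shifts: Qd = 486 − 5(P + 13).
New equilibrium: consumers pay €76, sellers receive €63, Q = 106. (Wedge: Pb − Ps = 13.)
Revenue = t · Q = 13 · 106 = €1378.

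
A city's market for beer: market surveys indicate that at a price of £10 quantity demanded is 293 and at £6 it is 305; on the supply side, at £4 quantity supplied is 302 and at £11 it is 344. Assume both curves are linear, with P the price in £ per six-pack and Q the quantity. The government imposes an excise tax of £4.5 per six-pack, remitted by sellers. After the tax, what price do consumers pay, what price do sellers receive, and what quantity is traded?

Consumers pay £8; sellers receive £3.5; quantity = 299.

Demand slope: (305 − 293)/(6 − 10) = -3, so Qd = 323 − 3P.
Supply slope: (344 − 302)/(11 − 4) = 6, so Qs = 6P + 278.
Without the tax, 323 − 3P = 6P + 278 gives 9P = 45, so P* = £5 and Q* = 308.
With the tax collected from sellers, supply shifts: Qs = 6(P − 4.5) + 278.
Solving gives Q = 299 with consumers paying £8 and sellers receiving £3.5 (the £4.5 wedge).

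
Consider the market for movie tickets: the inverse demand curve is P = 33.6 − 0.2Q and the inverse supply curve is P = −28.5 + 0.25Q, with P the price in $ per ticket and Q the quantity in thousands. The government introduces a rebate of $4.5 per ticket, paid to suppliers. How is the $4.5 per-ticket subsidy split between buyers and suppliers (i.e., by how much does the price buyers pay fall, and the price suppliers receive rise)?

Inverting to Q(P) form: Qd = 168 − 5P; Qs = 4P + 114.
Without the subsidy, 168 − 5P = 4P + 114 gives 9P = 54, so P* = $6 and Q* = 138.
With a per-unit subsidy paid to suppliers, each receives P + 4.5 per unit sold, so supply becomes Qs = 4(P + 4.5) + 114.
Solving gives Q = 148 with buyers paying $4 and suppliers receiving $8.5 (the $4.5 wedge).
Gain to buyers: $2; to suppliers: $2.5. (They sum to $4.5.)

Buyers gain $2 per ticket; suppliers gain $2.5 per ticket.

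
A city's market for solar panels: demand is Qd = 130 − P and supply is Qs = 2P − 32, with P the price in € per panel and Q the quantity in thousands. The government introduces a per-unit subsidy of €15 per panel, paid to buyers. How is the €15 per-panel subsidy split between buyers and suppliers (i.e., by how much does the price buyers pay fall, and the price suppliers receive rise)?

Buyers gain €10 per panel; suppliers gain €5 per panel.

Without the subsidy, 130 − P = 2P − 32 gives 3P = 162, so P* = €54 and Q* = 76.
With a per-unit subsidy paid to buyers, each effectively pays P − 15, so demand becomes Qd = 130 − (P − 15).
New equilibrium: buyers pay €44, suppliers receive €59, Q = 86. (Wedge: Pb − Ps = −15.)
Gain to buyers: €10; to suppliers: €5. (They sum to €15.)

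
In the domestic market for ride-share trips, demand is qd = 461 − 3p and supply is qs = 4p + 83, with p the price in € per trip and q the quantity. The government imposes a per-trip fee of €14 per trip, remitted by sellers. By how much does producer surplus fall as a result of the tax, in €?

Before the tax: set 461 − 3p = 4p + 83 → p* = €54, q* = 299.
With the tax collected from sellers, supply shifts: qs = 4(p − 14) + 83.
New equilibrium: buyers pay €62, sellers receive €48, q = 275. (Wedge: pb − ps = 14.)
ΔPS is the trapezoid between Q = 275 and Q = 299 of height €6: ½ · (299 + 275) · 6 = €1722.

Producer surplus falls by €1722.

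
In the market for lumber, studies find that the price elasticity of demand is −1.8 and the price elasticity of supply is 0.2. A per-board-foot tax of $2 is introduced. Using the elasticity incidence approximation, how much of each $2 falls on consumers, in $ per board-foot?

Incidence ratio: consumers' share ≈ εs / (εs + |εd|) = 0.2 / (0.2 + 1.8) = 0.1.
So consumers bear ≈ 0.1 × $2 = $0.2; sellers bear $1.8.

Consumers bear ≈ $0.2 per board-foot.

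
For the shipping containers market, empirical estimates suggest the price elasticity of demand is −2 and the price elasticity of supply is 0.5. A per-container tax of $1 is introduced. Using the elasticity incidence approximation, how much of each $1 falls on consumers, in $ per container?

Consumers bear ≈ $0.2 per container.

Incidence ratio: consumers' share ≈ εs / (εs + |εd|) = 0.5 / (0.5 + 2) = 0.2.
So consumers bear ≈ 0.2 × $1 = $0.2; sellers bear $0.8.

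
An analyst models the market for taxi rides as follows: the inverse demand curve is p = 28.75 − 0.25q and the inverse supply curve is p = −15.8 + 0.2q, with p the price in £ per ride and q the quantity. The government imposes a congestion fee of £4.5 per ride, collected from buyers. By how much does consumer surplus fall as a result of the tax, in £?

Rewrite in direct form: qd = 115 − 4p and qs = 5p + 79.
Before the tax: set 115 − 4p = 5p + 79 → p* = £4, q* = 99.
With the tax collected from buyers, demand (in seller-price terms) shifts: qd = 115 − 4(p + 4.5).
Solving gives q = 89 with buyers paying £6.5 and producers receiving £2 (the £4.5 wedge).
ΔCS is the trapezoid between Q = 89 and Q = 99 of height £2.5: ½ · (99 + 89) · 2.5 = £235.

Consumer surplus falls by £235.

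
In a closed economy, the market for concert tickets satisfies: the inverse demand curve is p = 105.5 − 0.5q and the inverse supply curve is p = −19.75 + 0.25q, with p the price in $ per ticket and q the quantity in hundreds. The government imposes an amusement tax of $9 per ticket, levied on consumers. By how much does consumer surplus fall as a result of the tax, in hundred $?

Inverting to q(p) form: qd = 211 − 2p; qs = 4p + 79.
Without the tax, 211 − 2p = 4p + 79 gives 6p = 132, so p* = $22 and q* = 167.
With the tax collected from consumers, demand (in seller-price terms) shifts: qd = 211 − 2(p + 9).
Solving gives q = 155 with consumers paying $28 and sellers receiving $19 (the $9 wedge).
ΔCS is the trapezoid between Q = 155 and Q = 167 of height $6: ½ · (167 + 155) · 6 = $966.

Consumer surplus falls by $966 hundred.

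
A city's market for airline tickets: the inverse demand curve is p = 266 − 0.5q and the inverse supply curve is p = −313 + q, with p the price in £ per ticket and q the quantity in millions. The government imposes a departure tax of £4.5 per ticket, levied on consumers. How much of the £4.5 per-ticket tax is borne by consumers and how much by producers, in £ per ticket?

Consumers bear £1.5 per ticket; producers bear £3 per ticket.

Rewrite in direct form: qd = 532 − 2p and qs = p + 313.
Without the tax, 532 − 2p = p + 313 gives 3p = 219, so p* = £73 and q* = 386.
With the tax collected from consumers, demand (in seller-price terms) shifts: qd = 532 − 2(p + 4.5).
Solving gives q = 383 with consumers paying £74.5 and producers receiving £70 (the £4.5 wedge).
Burden on consumers: £1.5; on producers: £3. (They sum to £4.5.)
The less price-elastic side of the market bears the larger share of a per-unit tax.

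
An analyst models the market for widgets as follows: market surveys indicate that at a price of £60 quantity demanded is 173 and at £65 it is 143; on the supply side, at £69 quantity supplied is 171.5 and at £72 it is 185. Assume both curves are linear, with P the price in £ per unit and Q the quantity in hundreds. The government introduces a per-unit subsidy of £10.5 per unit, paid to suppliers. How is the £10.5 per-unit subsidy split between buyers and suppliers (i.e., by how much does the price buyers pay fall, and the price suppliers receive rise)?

Demand slope: (143 − 173)/(65 − 60) = -6, so Qd = 533 − 6P.
Supply slope: (185 − 171.5)/(72 − 69) = 4.5, so Qs = 4.5P − 139.
Before the subsidy: set 533 − 6P = 4.5P − 139 → P* = £64, Q* = 149.
With a per-unit subsidy paid to suppliers, each receives P + 10.5 per unit sold, so supply becomes Qs = 4.5(P + 10.5) − 139.
Solving gives Q = 176 with buyers paying £59.5 and suppliers receiving £70 (the £10.5 wedge).
Gain to buyers: £4.5; to suppliers: £6. (They sum to £10.5.)

Buyers gain £4.5 per unit; suppliers gain £6 per unit.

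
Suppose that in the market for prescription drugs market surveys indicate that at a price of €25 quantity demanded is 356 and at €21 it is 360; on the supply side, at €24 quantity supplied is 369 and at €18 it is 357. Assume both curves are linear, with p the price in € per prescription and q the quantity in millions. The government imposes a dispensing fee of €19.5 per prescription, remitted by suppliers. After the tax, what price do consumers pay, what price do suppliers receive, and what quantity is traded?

Consumers pay €33; suppliers receive €13.5; quantity = 348.

Demand slope: (360 − 356)/(21 − 25) = -1, so qd = 381 − p.
Supply slope: (357 − 369)/(18 − 24) = 2, so qs = 2p + 321.
Before the tax: set 381 − p = 2p + 321 → p* = €20, q* = 361.
With the tax collected from suppliers, supply shifts: qs = 2(p − 19.5) + 321.
Solving gives q = 348 with consumers paying €33 and suppliers receiving €13.5 (the €19.5 wedge).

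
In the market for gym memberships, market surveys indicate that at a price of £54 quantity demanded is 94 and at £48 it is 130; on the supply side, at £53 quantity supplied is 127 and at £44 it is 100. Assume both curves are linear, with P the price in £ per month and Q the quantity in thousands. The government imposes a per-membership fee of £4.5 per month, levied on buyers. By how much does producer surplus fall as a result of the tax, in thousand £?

Producer surplus falls by £340.5 thousand.

Demand slope: (130 − 94)/(48 − 54) = -6, so Qd = 418 − 6P.
Supply slope: (100 − 127)/(44 − 53) = 3, so Qs = 3P − 32.
Without the tax, 418 − 6P = 3P − 32 gives 9P = 450, so P* = £50 and Q* = 118.
With the tax collected from buyers, demand (in seller-price terms) shifts: Qd = 418 − 6(P + 4.5).
New equilibrium: buyers pay £51.5, suppliers receive £47, Q = 109. (Wedge: Pb − Ps = 4.5.)
ΔPS is the trapezoid between Q = 109 and Q = 118 of height £3: ½ · (118 + 109) · 3 = £340.5.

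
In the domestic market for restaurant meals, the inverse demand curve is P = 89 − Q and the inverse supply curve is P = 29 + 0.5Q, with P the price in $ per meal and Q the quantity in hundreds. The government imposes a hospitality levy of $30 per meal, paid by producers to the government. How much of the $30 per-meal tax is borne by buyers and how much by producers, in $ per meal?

Rewrite in direct form: Qd = 89 − P and Qs = 2P − 58.
Without the tax, 89 − P = 2P − 58 gives 3P = 147, so P* = $49 and Q* = 40.
With the tax collected from producers, supply shifts: Qs = 2(P − 30) − 58.
New equilibrium: buyers pay $69, producers receive $39, Q = 20. (Wedge: Pb − Ps = 30.)
Burden on buyers: $20; on producers: $10. (They sum to $30.)
The less price-elastic side of the market bears the larger share of a per-unit tax.

Buyers bear $20 per meal; producers bear $10 per meal.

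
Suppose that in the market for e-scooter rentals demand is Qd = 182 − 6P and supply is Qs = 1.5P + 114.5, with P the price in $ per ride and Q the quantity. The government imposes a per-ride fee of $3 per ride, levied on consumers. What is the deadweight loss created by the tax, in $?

Deadweight loss = $5.4.

Without the tax, 182 − 6P = 1.5P + 114.5 gives 7.5P = 67.5, so P* = $9 and Q* = 128.
With the tax collected from consumers, demand (in seller-price terms) shifts: Qd = 182 − 6(P + 3).
Solving gives Q = 124.4 with consumers paying $9.6 and sellers receiving $6.6 (the $3 wedge).
Quantity falls by |ΔQ| = |128 − 124.4| = 3.6.
DWL = ½ · t · |ΔQ| = ½ · 3 · 3.6 = $5.4.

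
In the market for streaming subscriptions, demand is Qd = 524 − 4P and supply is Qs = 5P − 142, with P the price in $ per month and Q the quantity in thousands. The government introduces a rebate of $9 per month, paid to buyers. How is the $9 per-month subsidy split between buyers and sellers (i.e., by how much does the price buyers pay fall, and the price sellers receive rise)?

Buyers gain $5 per month; sellers gain $4 per month.

Without the subsidy, 524 − 4P = 5P − 142 gives 9P = 666, so P* = $74 and Q* = 228.
With a per-unit subsidy paid to buyers, each effectively pays P − 9, so demand becomes Qd = 524 − 4(P − 9).
New equilibrium: buyers pay $69, sellers receive $78, Q = 248. (Wedge: Pb − Ps = −9.)
Gain to buyers: $5; to sellers: $4. (They sum to $9.)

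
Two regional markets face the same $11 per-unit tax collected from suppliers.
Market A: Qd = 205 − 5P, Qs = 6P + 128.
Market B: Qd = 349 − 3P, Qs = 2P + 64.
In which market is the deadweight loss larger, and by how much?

Market A, by $92.4.

Market A: pre-tax P* = $7, Q* = 170; post-tax Q = 140; deadweight loss = $165.
Market B: pre-tax P* = $57, Q* = 178; post-tax Q = 164.8; deadweight loss = $72.6.
Difference: $165 vs $72.6 → market A is larger by $92.4.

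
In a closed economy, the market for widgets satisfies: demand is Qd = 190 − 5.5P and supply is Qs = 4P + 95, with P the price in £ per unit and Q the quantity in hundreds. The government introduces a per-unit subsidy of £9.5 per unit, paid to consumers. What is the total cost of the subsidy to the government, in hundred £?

Government outlay = £1491.5 hundred.

Without the subsidy, 190 − 5.5P = 4P + 95 gives 9.5P = 95, so P* = £10 and Q* = 135.
With a per-unit subsidy paid to consumers, each effectively pays P − 9.5, so demand becomes Qd = 190 − 5.5(P − 9.5).
New equilibrium: consumers pay £6, sellers receive £15.5, Q = 157. (Wedge: Pb − Ps = −9.5.)
Outlay = t · Q = 9.5 · 157 = £1491.5.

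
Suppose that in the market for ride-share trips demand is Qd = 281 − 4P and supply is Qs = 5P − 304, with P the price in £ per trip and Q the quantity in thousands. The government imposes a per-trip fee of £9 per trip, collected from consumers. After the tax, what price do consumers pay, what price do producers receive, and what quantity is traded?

Without the tax, 281 − 4P = 5P − 304 gives 9P = 585, so P* = £65 and Q* = 21.
With the tax collected from consumers, demand (in seller-price terms) shifts: Qd = 281 − 4(P + 9).
New equilibrium: consumers pay £70, producers receive £61, Q = 1. (Wedge: Pb − Ps = 9.)

Consumers pay £70; producers receive £61; quantity = 1.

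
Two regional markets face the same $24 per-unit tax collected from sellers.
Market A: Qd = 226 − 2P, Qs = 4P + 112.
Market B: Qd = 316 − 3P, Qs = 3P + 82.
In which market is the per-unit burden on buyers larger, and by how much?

Market A: pre-tax P* = $19, Q* = 188; post-tax Q = 156; per-unit burden on buyers = $16.
Market B: pre-tax P* = $39, Q* = 199; post-tax Q = 163; per-unit burden on buyers = $12.
Difference: $16 vs $12 → market A is larger by $4.

Market A, by $4.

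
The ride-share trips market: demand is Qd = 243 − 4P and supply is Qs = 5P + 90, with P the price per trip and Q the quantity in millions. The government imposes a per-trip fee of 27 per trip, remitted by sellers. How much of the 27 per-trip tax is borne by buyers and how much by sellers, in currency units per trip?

Buyers bear 15 per trip; sellers bear 12 per trip.

Before the tax: set 243 − 4P = 5P + 90 → P* = 17, Q* = 175.
With the tax collected from sellers, supply shifts: Qs = 5(P − 27) + 90.
Solving gives Q = 115 with buyers paying 32 and sellers receiving 5 (the 27 wedge).
Burden on buyers: 15; on sellers: 12. (They sum to 27.)
The less price-elastic side of the market bears the larger share of a per-unit tax.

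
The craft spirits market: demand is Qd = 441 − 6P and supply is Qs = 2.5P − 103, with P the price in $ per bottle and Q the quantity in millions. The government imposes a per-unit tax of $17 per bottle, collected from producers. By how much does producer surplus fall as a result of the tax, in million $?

Before the tax: set 441 − 6P = 2.5P − 103 → P* = $64, Q* = 57.
With the tax collected from producers, supply shifts: Qs = 2.5(P − 17) − 103.
Solving gives Q = 27 with buyers paying $69 and producers receiving $52 (the $17 wedge).
ΔPS is the trapezoid between Q = 27 and Q = 57 of height $12: ½ · (57 + 27) · 12 = $504.

Producer surplus falls by $504 million.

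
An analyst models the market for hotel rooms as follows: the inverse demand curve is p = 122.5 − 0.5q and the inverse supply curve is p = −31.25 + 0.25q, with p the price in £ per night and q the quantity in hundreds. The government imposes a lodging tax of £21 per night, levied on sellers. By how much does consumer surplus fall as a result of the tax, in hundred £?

Consumer surplus falls by £2674 hundred.

Inverting to q(p) form: qd = 245 − 2p; qs = 4p + 125.
Before the tax: set 245 − 2p = 4p + 125 → p* = £20, q* = 205.
With the tax collected from sellers, supply shifts: qs = 4(p − 21) + 125.
New equilibrium: buyers pay £34, sellers receive £13, q = 177. (Wedge: pb − ps = 21.)
ΔCS is the trapezoid between Q = 177 and Q = 205 of height £14: ½ · (205 + 177) · 14 = £2674.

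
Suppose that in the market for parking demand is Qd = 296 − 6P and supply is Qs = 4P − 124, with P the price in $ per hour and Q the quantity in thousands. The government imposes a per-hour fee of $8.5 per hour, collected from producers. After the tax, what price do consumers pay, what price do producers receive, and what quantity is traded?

Consumers pay $45.4; producers receive $36.9; quantity = 23.6.

Before the tax: set 296 − 6P = 4P − 124 → P* = $42, Q* = 44.
With the tax collected from producers, supply shifts: Qs = 4(P − 8.5) − 124.
New equilibrium: consumers pay $45.4, producers receive $36.9, Q = 23.6. (Wedge: Pb − Ps = 8.5.)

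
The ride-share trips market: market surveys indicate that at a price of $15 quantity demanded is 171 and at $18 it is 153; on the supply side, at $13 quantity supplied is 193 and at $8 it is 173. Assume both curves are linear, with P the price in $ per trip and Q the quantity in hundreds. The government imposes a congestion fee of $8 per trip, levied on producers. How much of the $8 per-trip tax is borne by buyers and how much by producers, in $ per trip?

Buyers bear $3.2 per trip; producers bear $4.8 per trip.

Demand slope: (153 − 171)/(18 − 15) = -6, so Qd = 261 − 6P.
Supply slope: (173 − 193)/(8 − 13) = 4, so Qs = 4P + 141.
Before the tax: set 261 − 6P = 4P + 141 → P* = $12, Q* = 189.
With the tax collected from producers, supply shifts: Qs = 4(P − 8) + 141.
New equilibrium: buyers pay $15.2, producers receive $7.2, Q = 169.8. (Wedge: Pb − Ps = 8.)
Burden on buyers: $3.2; on producers: $4.8. (They sum to $8.)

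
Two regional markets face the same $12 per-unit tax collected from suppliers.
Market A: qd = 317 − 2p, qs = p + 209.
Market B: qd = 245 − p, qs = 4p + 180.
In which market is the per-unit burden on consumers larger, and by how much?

Market B, by $5.6.

Market A: pre-tax p* = $36, q* = 245; post-tax q = 237; per-unit burden on consumers = $4.
Market B: pre-tax p* = $13, q* = 232; post-tax q = 222.4; per-unit burden on consumers = $9.6.
Difference: $4 vs $9.6 → market B is larger by $5.6.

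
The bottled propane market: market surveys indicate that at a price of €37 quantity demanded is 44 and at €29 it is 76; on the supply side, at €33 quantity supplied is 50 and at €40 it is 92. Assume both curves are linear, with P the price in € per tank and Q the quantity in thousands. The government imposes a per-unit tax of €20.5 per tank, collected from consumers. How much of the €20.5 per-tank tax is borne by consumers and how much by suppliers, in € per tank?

Consumers bear €12.3 per tank; suppliers bear €8.2 per tank.

Demand slope: (76 − 44)/(29 − 37) = -4, so Qd = 192 − 4P.
Supply slope: (92 − 50)/(40 − 33) = 6, so Qs = 6P − 148.
Without the tax, 192 − 4P = 6P − 148 gives 10P = 340, so P* = €34 and Q* = 56.
With the tax collected from consumers, demand (in seller-price terms) shifts: Qd = 192 − 4(P + 20.5).
Solving gives Q = 6.8 with consumers paying €46.3 and suppliers receiving €25.8 (the €20.5 wedge).
Burden on consumers: €12.3; on suppliers: €8.2. (They sum to €20.5.)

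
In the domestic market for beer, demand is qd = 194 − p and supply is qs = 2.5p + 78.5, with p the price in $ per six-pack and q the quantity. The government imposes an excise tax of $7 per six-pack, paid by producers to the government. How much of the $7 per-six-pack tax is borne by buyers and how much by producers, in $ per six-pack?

Buyers bear $5 per six-pack; producers bear $2 per six-pack.

Without the tax, 194 − p = 2.5p + 78.5 gives 3.5p = 115.5, so p* = $33 and q* = 161.
With the tax collected from producers, supply shifts: qs = 2.5(p − 7) + 78.5.
New equilibrium: buyers pay $38, producers receive $31, q = 156. (Wedge: pb − ps = 7.)
Burden on buyers: $5; on producers: $2. (They sum to $7.)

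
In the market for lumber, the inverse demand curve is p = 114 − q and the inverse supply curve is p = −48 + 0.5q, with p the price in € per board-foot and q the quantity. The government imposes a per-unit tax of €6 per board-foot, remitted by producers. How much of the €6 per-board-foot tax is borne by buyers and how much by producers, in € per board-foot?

Buyers bear €4 per board-foot; producers bear €2 per board-foot.

Inverting to q(p) form: qd = 114 − p; qs = 2p + 96.
Without the tax, 114 − p = 2p + 96 gives 3p = 18, so p* = €6 and q* = 108.
With the tax collected from producers, supply shifts: qs = 2(p − 6) + 96.
Solving gives q = 104 with buyers paying €10 and producers receiving €4 (the €6 wedge).
Burden on buyers: €4; on producers: €2. (They sum to €6.)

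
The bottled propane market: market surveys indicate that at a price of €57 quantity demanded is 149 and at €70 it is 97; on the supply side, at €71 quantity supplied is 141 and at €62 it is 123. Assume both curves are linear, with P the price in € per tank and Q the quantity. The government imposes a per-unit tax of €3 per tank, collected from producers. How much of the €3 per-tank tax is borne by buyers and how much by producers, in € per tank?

Demand slope: (97 − 149)/(70 − 57) = -4, so Qd = 377 − 4P.
Supply slope: (123 − 141)/(62 − 71) = 2, so Qs = 2P − 1.
Before the tax: set 377 − 4P = 2P − 1 → P* = €63, Q* = 125.
With the tax collected from producers, supply shifts: Qs = 2(P − 3) − 1.
New equilibrium: buyers pay €64, producers receive €61, Q = 121. (Wedge: Pb − Ps = 3.)
Burden on buyers: €1; on producers: €2. (They sum to €3.)
The less price-elastic side of the market bears the larger share of a per-unit tax.

Buyers bear €1 per tank; producers bear €2 per tank.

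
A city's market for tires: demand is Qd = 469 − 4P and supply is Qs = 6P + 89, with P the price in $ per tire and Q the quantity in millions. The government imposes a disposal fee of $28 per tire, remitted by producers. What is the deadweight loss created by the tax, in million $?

Deadweight loss = $940.8 million.

Without the tax, 469 − 4P = 6P + 89 gives 10P = 380, so P* = $38 and Q* = 317.
With the tax collected from producers, supply shifts: Qs = 6(P − 28) + 89.
New equilibrium: consumers pay $54.8, producers receive $26.8, Q = 249.8. (Wedge: Pb − Ps = 28.)
Quantity falls by |ΔQ| = |317 − 249.8| = 67.2.
DWL = ½ · t · |ΔQ| = ½ · 28 · 67.2 = $940.8.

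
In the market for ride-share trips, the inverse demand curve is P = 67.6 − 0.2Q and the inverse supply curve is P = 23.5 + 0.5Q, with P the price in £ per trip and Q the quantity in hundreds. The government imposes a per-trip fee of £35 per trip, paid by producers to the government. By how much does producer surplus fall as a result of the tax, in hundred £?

Inverting to Q(P) form: Qd = 338 − 5P; Qs = 2P − 47.
Before the tax: set 338 − 5P = 2P − 47 → P* = £55, Q* = 63.
With the tax collected from producers, supply shifts: Qs = 2(P − 35) − 47.
Solving gives Q = 13 with consumers paying £65 and producers receiving £30 (the £35 wedge).
ΔPS is the trapezoid between Q = 13 and Q = 63 of height £25: ½ · (63 + 13) · 25 = £950.

Producer surplus falls by £950 hundred.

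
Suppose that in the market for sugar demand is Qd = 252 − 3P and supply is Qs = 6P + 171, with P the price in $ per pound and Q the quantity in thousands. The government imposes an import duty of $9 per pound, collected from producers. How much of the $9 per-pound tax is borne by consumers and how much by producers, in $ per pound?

Consumers bear $6 per pound; producers bear $3 per pound.

Before the tax: set 252 − 3P = 6P + 171 → P* = $9, Q* = 225.
With the tax collected from producers, supply shifts: Qs = 6(P − 9) + 171.
New equilibrium: consumers pay $15, producers receive $6, Q = 207. (Wedge: Pb − Ps = 9.)
Burden on consumers: $6; on producers: $3. (They sum to $9.)
The less price-elastic side of the market bears the larger share of a per-unit tax.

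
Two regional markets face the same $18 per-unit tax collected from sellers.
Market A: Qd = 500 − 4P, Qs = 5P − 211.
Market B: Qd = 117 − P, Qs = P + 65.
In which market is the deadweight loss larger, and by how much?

Market A: pre-tax P* = $79, Q* = 184; post-tax Q = 144; deadweight loss = $360.
Market B: pre-tax P* = $26, Q* = 91; post-tax Q = 82; deadweight loss = $81.
Difference: $360 vs $81 → market A is larger by $279.

Market A, by $279.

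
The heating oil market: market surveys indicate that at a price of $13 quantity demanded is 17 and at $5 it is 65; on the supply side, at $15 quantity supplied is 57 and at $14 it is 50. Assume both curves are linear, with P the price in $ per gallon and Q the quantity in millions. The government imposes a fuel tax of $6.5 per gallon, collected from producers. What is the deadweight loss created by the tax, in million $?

Deadweight loss = $68.25 million.

Demand slope: (65 − 17)/(5 − 13) = -6, so Qd = 95 − 6P.
Supply slope: (50 − 57)/(14 − 15) = 7, so Qs = 7P − 48.
Before the tax: set 95 − 6P = 7P − 48 → P* = $11, Q* = 29.
With the tax collected from producers, supply shifts: Qs = 7(P − 6.5) − 48.
New equilibrium: buyers pay $14.5, producers receive $8, Q = 8. (Wedge: Pb − Ps = 6.5.)
Quantity falls by |ΔQ| = |29 − 8| = 21.
DWL = ½ · t · |ΔQ| = ½ · 6.5 · 21 = $68.25.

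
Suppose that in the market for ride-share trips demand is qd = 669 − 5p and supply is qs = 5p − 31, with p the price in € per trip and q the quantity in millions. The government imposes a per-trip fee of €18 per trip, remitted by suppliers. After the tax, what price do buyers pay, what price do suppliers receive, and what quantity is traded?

Buyers pay €79; suppliers receive €61; quantity = 274.

Before the tax: set 669 − 5p = 5p − 31 → p* = €70, q* = 319.
With the tax collected from suppliers, supply shifts: qs = 5(p − 18) − 31.
Solving gives q = 274 with buyers paying €79 and suppliers receiving €61 (the €18 wedge).
The less price-elastic side of the market bears the larger share of a per-unit tax.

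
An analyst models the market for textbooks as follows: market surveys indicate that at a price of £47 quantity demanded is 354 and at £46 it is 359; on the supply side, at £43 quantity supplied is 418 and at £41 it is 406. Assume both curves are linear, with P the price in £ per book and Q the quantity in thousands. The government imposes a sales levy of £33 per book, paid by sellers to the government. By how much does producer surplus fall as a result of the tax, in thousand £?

Demand slope: (359 − 354)/(46 − 47) = -5, so Qd = 589 − 5P.
Supply slope: (406 − 418)/(41 − 43) = 6, so Qs = 6P + 160.
Before the tax: set 589 − 5P = 6P + 160 → P* = £39, Q* = 394.
With the tax collected from sellers, supply shifts: Qs = 6(P − 33) + 160.
Solving gives Q = 304 with consumers paying £57 and sellers receiving £24 (the £33 wedge).
ΔPS is the trapezoid between Q = 304 and Q = 394 of height £15: ½ · (394 + 304) · 15 = £5235.

Producer surplus falls by £5235 thousand.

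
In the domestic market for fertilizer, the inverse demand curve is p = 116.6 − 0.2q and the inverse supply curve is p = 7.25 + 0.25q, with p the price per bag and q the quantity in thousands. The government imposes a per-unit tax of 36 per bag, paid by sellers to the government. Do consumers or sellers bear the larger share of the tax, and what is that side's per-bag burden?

Sellers bear the larger share: 20 per bag.

Inverting to q(p) form: qd = 583 − 5p; qs = 4p − 29.
Without the tax, 583 − 5p = 4p − 29 gives 9p = 612, so p* = 68 and q* = 243.
With the tax collected from sellers, supply shifts: qs = 4(p − 36) − 29.
New equilibrium: consumers pay 84, sellers receive 48, q = 163. (Wedge: pb − ps = 36.)
Per-bag burden: consumers 16, sellers 20.
Sellers take the larger share because supply is less price-elastic here (demand slope 5 vs supply slope 4).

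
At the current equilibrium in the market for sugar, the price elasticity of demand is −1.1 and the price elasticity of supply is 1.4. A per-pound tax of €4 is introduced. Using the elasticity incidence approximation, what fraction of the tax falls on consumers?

Consumers' share ≈ 0.56.

Incidence ratio: consumers' share ≈ εs / (εs + |εd|) = 1.4 / (1.4 + 1.1) = 0.56.
Supply is the more elastic side, so consumers bear the larger share.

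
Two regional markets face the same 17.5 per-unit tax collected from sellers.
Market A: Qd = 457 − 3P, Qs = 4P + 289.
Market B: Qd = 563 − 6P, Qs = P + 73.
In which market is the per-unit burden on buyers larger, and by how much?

Market A: pre-tax P* = 24, Q* = 385; post-tax Q = 355; per-unit burden on buyers = 10.
Market B: pre-tax P* = 70, Q* = 143; post-tax Q = 128; per-unit burden on buyers = 2.5.
Difference: 10 vs 2.5 → market A is larger by 7.5.

Market A, by 7.5.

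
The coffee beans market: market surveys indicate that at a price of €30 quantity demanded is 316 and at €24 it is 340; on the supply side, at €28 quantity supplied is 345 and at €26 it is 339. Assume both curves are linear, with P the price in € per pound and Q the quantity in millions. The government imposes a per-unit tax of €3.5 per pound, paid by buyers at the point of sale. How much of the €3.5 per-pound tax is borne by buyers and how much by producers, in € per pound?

Buyers bear €1.5 per pound; producers bear €2 per pound.

Demand slope: (340 − 316)/(24 − 30) = -4, so Qd = 436 − 4P.
Supply slope: (339 − 345)/(26 − 28) = 3, so Qs = 3P + 261.
Without the tax, 436 − 4P = 3P + 261 gives 7P = 175, so P* = €25 and Q* = 336.
With the tax collected from buyers, demand (in seller-price terms) shifts: Qd = 436 − 4(P + 3.5).
Solving gives Q = 330 with buyers paying €26.5 and producers receiving €23 (the €3.5 wedge).
Burden on buyers: €1.5; on producers: €2. (They sum to €3.5.)
The less price-elastic side of the market bears the larger share of a per-unit tax.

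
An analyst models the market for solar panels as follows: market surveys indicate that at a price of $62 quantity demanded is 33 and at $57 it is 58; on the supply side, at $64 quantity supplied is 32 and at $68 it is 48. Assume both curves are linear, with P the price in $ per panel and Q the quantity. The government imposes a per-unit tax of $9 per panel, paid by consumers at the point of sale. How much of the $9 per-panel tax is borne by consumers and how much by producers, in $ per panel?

Demand slope: (58 − 33)/(57 − 62) = -5, so Qd = 343 − 5P.
Supply slope: (48 − 32)/(68 − 64) = 4, so Qs = 4P − 224.
Without the tax, 343 − 5P = 4P − 224 gives 9P = 567, so P* = $63 and Q* = 28.
With the tax collected from consumers, demand (in seller-price terms) shifts: Qd = 343 − 5(P + 9).
Solving gives Q = 8 with consumers paying $67 and producers receiving $58 (the $9 wedge).
Burden on consumers: $4; on producers: $5. (They sum to $9.)
The less price-elastic side of the market bears the larger share of a per-unit tax.

Consumers bear $4 per panel; producers bear $5 per panel.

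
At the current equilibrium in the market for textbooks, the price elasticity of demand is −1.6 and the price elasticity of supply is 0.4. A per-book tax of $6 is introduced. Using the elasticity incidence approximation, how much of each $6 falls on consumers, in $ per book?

Consumers bear ≈ $1.2 per book.

Incidence ratio: consumers' share ≈ εs / (εs + |εd|) = 0.4 / (0.4 + 1.6) = 0.2.
So consumers bear ≈ 0.2 × $6 = $1.2; suppliers bear $4.8.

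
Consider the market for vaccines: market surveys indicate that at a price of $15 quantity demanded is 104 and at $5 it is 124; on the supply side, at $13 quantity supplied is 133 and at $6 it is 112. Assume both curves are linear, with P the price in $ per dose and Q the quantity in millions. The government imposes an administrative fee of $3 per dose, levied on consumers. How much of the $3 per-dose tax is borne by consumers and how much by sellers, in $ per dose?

Demand slope: (124 − 104)/(5 − 15) = -2, so Qd = 134 − 2P.
Supply slope: (112 − 133)/(6 − 13) = 3, so Qs = 3P + 94.
Without the tax, 134 − 2P = 3P + 94 gives 5P = 40, so P* = $8 and Q* = 118.
With the tax collected from consumers, demand (in seller-price terms) shifts: Qd = 134 − 2(P + 3).
New equilibrium: consumers pay $9.8, sellers receive $6.8, Q = 114.4. (Wedge: Pb − Ps = 3.)
Burden on consumers: $1.8; on sellers: $1.2. (They sum to $3.)

Consumers bear $1.8 per dose; sellers bear $1.2 per dose.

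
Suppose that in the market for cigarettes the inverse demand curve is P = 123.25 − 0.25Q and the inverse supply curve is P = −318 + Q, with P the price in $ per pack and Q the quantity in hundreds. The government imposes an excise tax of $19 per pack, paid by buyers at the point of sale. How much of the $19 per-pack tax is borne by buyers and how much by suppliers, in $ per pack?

Buyers bear $3.8 per pack; suppliers bear $15.2 per pack.

Rewrite in direct form: Qd = 493 − 4P and Qs = P + 318.
Before the tax: set 493 − 4P = P + 318 → P* = $35, Q* = 353.
With the tax collected from buyers, demand (in seller-price terms) shifts: Qd = 493 − 4(P + 19).
New equilibrium: buyers pay $38.8, suppliers receive $19.8, Q = 337.8. (Wedge: Pb − Ps = 19.)
Burden on buyers: $3.8; on suppliers: $15.2. (They sum to $19.)
The less price-elastic side of the market bears the larger share of a per-unit tax.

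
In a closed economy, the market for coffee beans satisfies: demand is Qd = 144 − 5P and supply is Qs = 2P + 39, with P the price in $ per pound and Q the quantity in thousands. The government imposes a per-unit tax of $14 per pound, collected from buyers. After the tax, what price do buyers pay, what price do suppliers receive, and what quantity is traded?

Buyers pay $19; suppliers receive $5; quantity = 49.

Before the tax: set 144 − 5P = 2P + 39 → P* = $15, Q* = 69.
With the tax collected from buyers, demand (in seller-price terms) shifts: Qd = 144 − 5(P + 14).
Solving gives Q = 49 with buyers paying $19 and suppliers receiving $5 (the $14 wedge).
The less price-elastic side of the market bears the larger share of a per-unit tax.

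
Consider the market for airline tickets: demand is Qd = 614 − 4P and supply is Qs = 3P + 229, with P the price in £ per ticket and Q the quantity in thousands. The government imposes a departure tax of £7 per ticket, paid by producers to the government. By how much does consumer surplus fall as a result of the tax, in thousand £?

Without the tax, 614 − 4P = 3P + 229 gives 7P = 385, so P* = £55 and Q* = 394.
With the tax collected from producers, supply shifts: Qs = 3(P − 7) + 229.
Solving gives Q = 382 with consumers paying £58 and producers receiving £51 (the £7 wedge).
ΔCS is the trapezoid between Q = 382 and Q = 394 of height £3: ½ · (394 + 382) · 3 = £1164.

Consumer surplus falls by £1164 thousand.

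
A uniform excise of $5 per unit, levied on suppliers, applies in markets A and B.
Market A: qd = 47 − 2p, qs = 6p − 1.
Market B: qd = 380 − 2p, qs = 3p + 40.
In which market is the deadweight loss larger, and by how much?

Market A: pre-tax p* = $6, q* = 35; post-tax q = 27.5; deadweight loss = $18.75.
Market B: pre-tax p* = $68, q* = 244; post-tax q = 238; deadweight loss = $15.
Difference: $18.75 vs $15 → market A is larger by $3.75.

Market A, by $3.75.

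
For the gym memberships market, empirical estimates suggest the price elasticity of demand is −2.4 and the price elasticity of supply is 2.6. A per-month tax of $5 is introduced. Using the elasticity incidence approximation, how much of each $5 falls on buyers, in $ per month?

Buyers bear ≈ $2.6 per month.

Incidence ratio: buyers' share ≈ εs / (εs + |εd|) = 2.6 / (2.6 + 2.4) = 0.52.
So buyers bear ≈ 0.52 × $5 = $2.6; producers bear $2.4.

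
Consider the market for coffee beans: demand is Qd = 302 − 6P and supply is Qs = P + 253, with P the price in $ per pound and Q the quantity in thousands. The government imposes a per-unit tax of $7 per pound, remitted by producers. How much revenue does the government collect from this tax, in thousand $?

Tax revenue = $1778 thousand.

Before the tax: set 302 − 6P = P + 253 → P* = $7, Q* = 260.
With the tax collected from producers, supply shifts: Qs = (P − 7) + 253.
New equilibrium: buyers pay $8, producers receive $1, Q = 254. (Wedge: Pb − Ps = 7.)
Revenue = t · Q = 7 · 254 = $1778.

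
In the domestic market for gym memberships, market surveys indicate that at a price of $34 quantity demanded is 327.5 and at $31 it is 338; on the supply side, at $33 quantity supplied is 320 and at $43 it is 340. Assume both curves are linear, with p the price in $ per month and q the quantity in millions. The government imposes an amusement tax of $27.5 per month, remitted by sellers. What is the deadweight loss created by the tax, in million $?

Deadweight loss = $481.25 million.

Demand slope: (338 − 327.5)/(31 − 34) = -3.5, so qd = 446.5 − 3.5p.
Supply slope: (340 − 320)/(43 − 33) = 2, so qs = 2p + 254.
Without the tax, 446.5 − 3.5p = 2p + 254 gives 5.5p = 192.5, so p* = $35 and q* = 324.
With the tax collected from sellers, supply shifts: qs = 2(p − 27.5) + 254.
Solving gives q = 289 with consumers paying $45 and sellers receiving $17.5 (the $27.5 wedge).
Quantity falls by |ΔQ| = |324 − 289| = 35.
DWL = ½ · t · |ΔQ| = ½ · 27.5 · 35 = $481.25.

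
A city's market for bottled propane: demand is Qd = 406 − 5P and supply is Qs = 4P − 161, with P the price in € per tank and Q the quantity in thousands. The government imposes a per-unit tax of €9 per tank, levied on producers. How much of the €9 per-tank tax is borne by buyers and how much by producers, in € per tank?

Buyers bear €4 per tank; producers bear €5 per tank.

Without the tax, 406 − 5P = 4P − 161 gives 9P = 567, so P* = €63 and Q* = 91.
With the tax collected from producers, supply shifts: Qs = 4(P − 9) − 161.
Solving gives Q = 71 with buyers paying €67 and producers receiving €58 (the €9 wedge).
Burden on buyers: €4; on producers: €5. (They sum to €9.)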